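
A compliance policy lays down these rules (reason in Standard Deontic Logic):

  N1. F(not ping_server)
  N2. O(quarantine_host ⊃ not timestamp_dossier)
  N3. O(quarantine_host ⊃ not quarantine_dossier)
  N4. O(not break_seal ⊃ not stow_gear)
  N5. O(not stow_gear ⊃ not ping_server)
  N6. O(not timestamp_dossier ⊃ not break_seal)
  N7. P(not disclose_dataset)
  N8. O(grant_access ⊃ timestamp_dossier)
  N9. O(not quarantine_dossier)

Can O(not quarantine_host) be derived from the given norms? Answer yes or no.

Premise 1, F(not ping_server), is equivalent to O(ping_server).
Premise 5 is O(not stow_gear ⊃ not ping_server); contrapositively O(ping_server ⊃ stow_gear). Since O(ping_server) holds, K gives O(stow_gear).
Premise 4, O(not break_seal ⊃ not stow_gear), contraposes to O(stow_gear ⊃ break_seal); with O(stow_gear) we get O(break_seal).
Premise 6 is O(not timestamp_dossier ⊃ not break_seal); contrapositively O(break_seal ⊃ timestamp_dossier). Since O(break_seal) holds, K gives O(timestamp_dossier).
Premise 2, O(quarantine_host ⊃ not timestamp_dossier), contraposes to O(timestamp_dossier ⊃ not quarantine_host); with O(timestamp_dossier) we get O(not quarantine_host).
Premises 3, 7, 8, 9 do not contribute to this derivation.
So O(not quarantine_host) follows.

Yes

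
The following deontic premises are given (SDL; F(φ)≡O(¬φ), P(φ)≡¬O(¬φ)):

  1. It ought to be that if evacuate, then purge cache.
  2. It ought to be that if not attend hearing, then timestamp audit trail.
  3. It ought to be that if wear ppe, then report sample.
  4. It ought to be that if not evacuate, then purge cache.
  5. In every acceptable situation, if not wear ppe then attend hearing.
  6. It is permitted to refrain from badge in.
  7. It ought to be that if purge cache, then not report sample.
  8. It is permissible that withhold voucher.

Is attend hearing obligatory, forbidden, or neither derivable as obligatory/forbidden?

Premises 1 and 4 cover both cases: O(evacuate → purge_cache) and O(¬evacuate → purge_cache). Since evacuate ∨ ¬evacuate is a tautology, O(purge_cache) follows.
Premise 7 is O(purge_cache → ¬report_sample); since O(purge_cache), deontic closure gives O(¬report_sample).
Premise 3, O(wear_ppe → report_sample), contraposes to O(¬report_sample → ¬wear_ppe); with O(¬report_sample) we get O(¬wear_ppe).
Premise 5 is O(¬wear_ppe → attend_hearing); since O(¬wear_ppe), deontic closure gives O(attend_hearing).
Premises 2, 6, 8 do not contribute to this derivation.
Hence attend_hearing is obligatory.

Obligatory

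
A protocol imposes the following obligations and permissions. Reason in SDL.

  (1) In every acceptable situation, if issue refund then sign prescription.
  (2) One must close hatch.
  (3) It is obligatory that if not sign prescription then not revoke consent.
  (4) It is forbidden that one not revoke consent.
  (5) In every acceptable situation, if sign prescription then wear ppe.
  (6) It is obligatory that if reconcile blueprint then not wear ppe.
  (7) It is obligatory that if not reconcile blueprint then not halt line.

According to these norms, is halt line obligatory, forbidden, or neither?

F(¬revoke_consent) at premise 4 means O(revoke_consent).
Premise 3 is O(¬sign_prescription → ¬revoke_consent); contrapositively O(revoke_consent → sign_prescription). Since O(revoke_consent) holds, K gives O(sign_prescription).
With premise 5, O(sign_prescription → wear_ppe), the K-axiom yields O(wear_ppe).
The contrapositive of premise 6 (O(reconcile_blueprint → ¬wear_ppe)) is O(wear_ppe → ¬reconcile_blueprint), and O(wear_ppe) is already established, so O(¬reconcile_blueprint).
From O(¬reconcile_blueprint) and premise 7, O(¬reconcile_blueprint → ¬halt_line), we obtain O(¬halt_line).
Premises 1, 2 do not contribute to this derivation.
Thus O(¬halt_line), which is F(halt_line): halt_line is forbidden.

Forbidden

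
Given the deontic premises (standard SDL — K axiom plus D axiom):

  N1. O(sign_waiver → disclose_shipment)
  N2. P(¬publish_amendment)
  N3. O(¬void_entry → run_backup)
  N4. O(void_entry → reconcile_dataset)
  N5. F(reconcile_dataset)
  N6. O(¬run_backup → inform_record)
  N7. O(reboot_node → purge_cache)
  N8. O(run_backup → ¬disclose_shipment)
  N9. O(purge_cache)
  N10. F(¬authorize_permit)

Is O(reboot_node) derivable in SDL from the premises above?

No

Premise 7 is O(reboot_node → purge_cache); even if O(purge_cache) held, inferring O(reboot_node) would be affirming the consequent — invalid.
No other premise forces O(reboot_node). An ideal world satisfying every premise can still have reboot_node false, so O(reboot_node) is not derivable.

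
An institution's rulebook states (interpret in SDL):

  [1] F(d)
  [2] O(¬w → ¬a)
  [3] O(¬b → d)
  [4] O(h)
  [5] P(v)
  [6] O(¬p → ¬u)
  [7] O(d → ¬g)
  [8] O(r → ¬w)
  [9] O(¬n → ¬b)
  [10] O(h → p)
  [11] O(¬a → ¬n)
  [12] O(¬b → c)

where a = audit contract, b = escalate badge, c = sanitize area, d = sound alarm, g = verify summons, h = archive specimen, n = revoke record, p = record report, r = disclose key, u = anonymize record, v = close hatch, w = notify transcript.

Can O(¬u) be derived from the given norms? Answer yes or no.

No

Premise 6 is O(¬p → ¬u), but O(¬p) is not derivable from the premises, so it does not yield O(¬u).
No other premise forces O(¬u). An ideal world satisfying every premise can still have ¬u false, so O(¬u) is not derivable.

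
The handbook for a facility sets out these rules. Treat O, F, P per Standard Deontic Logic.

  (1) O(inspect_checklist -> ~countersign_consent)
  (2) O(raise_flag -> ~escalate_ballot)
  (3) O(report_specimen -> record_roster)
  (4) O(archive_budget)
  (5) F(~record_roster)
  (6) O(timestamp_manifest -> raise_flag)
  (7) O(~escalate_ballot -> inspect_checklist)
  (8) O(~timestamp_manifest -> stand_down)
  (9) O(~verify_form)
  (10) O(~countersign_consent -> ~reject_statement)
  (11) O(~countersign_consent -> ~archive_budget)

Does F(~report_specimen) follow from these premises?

Premise 3 is O(report_specimen -> record_roster); even if O(record_roster) held, inferring O(report_specimen) would be affirming the consequent — invalid.
No other premise forces O(report_specimen). An ideal world satisfying every premise can still have ~report_specimen true, so F(~report_specimen) is not derivable.

No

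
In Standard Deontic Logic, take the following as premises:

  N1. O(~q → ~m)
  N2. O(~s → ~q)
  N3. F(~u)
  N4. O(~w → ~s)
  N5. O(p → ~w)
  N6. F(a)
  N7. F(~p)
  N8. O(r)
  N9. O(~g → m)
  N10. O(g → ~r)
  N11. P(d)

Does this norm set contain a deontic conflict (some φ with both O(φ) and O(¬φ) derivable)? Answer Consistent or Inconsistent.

Inconsistent

From premise 8 we have O(r).
Premise 10 is O(g → ~r); contrapositively O(r → ~g). Since O(r) holds, K gives O(~g).
From O(~g) and premise 9, O(~g → m), we obtain O(m).
The contrapositive of premise 1 (O(~q → ~m)) is O(m → q), and O(m) is already established, so O(q).
Premise 2 is O(~s → ~q); contrapositively O(q → s). Since O(q) holds, K gives O(s).
Premise 4, O(~w → ~s), contraposes to O(s → w); with O(s) we get O(w).
Premise 5 is O(p → ~w); contrapositively O(w → ~p). Since O(w) holds, K gives O(~p).
Yet premise 7 is F(~p), i.e. O(p).
We now have both O(~p) and O(p) — p is simultaneously obligatory and forbidden, violating the D-axiom.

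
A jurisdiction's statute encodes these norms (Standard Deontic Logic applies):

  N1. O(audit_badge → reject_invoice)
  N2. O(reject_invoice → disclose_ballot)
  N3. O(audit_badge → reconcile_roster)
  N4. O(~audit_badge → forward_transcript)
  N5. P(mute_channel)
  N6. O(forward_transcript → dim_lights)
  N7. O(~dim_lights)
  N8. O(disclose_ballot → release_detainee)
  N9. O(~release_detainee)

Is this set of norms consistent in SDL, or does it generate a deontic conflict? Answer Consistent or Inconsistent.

Inconsistent

Premise 9 gives O(~release_detainee).
Premise 8, O(disclose_ballot → release_detainee), contraposes to O(~release_detainee → ~disclose_ballot); with O(~release_detainee) we get O(~disclose_ballot).
Premise 2 is O(reject_invoice → disclose_ballot); contrapositively O(~disclose_ballot → ~reject_invoice). Since O(~disclose_ballot) holds, K gives O(~reject_invoice).
Premise 1 is O(audit_badge → reject_invoice); contrapositively O(~reject_invoice → ~audit_badge). Since O(~reject_invoice) holds, K gives O(~audit_badge).
From O(~audit_badge) and premise 4, O(~audit_badge → forward_transcript), we obtain O(forward_transcript).
Premise 6 is O(forward_transcript → dim_lights); since O(forward_transcript), deontic closure gives O(dim_lights).
But premise 7 directly asserts O(~dim_lights).
We now have both O(dim_lights) and O(~dim_lights) — dim_lights is simultaneously obligatory and forbidden, violating the D-axiom.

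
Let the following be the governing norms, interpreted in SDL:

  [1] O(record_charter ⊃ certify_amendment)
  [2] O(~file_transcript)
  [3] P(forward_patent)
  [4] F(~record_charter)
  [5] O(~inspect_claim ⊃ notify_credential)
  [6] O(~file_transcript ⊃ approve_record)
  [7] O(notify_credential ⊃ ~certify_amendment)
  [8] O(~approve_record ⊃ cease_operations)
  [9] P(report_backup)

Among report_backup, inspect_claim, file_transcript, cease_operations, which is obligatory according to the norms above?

inspect_claim

Premise 4, F(~record_charter), is equivalent to O(record_charter).
From O(record_charter) and premise 1, O(record_charter ⊃ certify_amendment), we obtain O(certify_amendment).
Premise 7 is O(notify_credential ⊃ ~certify_amendment); contrapositively O(certify_amendment ⊃ ~notify_credential). Since O(certify_amendment) holds, K gives O(~notify_credential).
The contrapositive of premise 5 (O(~inspect_claim ⊃ notify_credential)) is O(~notify_credential ⊃ inspect_claim), and O(~notify_credential) is already established, so O(inspect_claim).
So O(inspect_claim) holds — inspect_claim is obligatory. None of the other listed options is made obligatory by any chain of premises.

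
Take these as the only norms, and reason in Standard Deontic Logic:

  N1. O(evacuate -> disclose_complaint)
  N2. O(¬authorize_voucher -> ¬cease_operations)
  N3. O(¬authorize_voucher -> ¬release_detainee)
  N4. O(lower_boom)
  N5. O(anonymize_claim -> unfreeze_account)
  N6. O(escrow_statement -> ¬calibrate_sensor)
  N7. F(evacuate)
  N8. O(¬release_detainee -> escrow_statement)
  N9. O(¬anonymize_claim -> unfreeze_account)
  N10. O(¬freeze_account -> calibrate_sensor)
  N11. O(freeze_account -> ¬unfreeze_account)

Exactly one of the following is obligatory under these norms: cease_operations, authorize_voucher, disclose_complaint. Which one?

authorize_voucher

Premises 5 and 9 cover both cases: O(anonymize_claim -> unfreeze_account) and O(¬anonymize_claim -> unfreeze_account). Since anonymize_claim ∨ ¬anonymize_claim is a tautology, O(unfreeze_account) follows.
The contrapositive of premise 11 (O(freeze_account -> ¬unfreeze_account)) is O(unfreeze_account -> ¬freeze_account), and O(unfreeze_account) is already established, so O(¬freeze_account).
From O(¬freeze_account) and premise 10, O(¬freeze_account -> calibrate_sensor), we obtain O(calibrate_sensor).
Premise 6 is O(escrow_statement -> ¬calibrate_sensor); contrapositively O(calibrate_sensor -> ¬escrow_statement). Since O(calibrate_sensor) holds, K gives O(¬escrow_statement).
Premise 8, O(¬release_detainee -> escrow_statement), contraposes to O(¬escrow_statement -> release_detainee); with O(¬escrow_statement) we get O(release_detainee).
The contrapositive of premise 3 (O(¬authorize_voucher -> ¬release_detainee)) is O(release_detainee -> authorize_voucher), and O(release_detainee) is already established, so O(authorize_voucher).
So O(authorize_voucher) holds — authorize_voucher is obligatory. None of the other listed options is made obligatory by any chain of premises.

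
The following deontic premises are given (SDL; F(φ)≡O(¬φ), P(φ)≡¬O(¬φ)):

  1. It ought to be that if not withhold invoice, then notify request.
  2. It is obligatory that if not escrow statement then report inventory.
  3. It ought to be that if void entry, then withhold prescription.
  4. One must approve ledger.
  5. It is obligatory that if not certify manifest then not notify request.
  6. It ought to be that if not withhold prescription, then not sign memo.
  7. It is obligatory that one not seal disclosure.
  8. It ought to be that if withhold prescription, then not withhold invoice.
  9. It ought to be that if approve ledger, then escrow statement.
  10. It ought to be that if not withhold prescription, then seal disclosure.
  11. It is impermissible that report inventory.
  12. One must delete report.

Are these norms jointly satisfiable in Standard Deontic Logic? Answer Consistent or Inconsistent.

Premise 2 is O(¬escrow_statement → report_inventory), but O(¬escrow_statement) is not derivable from the premises, so it does not yield O(report_inventory).
So O(report_inventory) is not derivable, and the apparent clash with O(¬report_inventory) does not arise.
A world satisfying every obligation exists (e.g. approve_ledger=true, certify_manifest=true, delete_report=true, escrow_statement=true, notify_request=true, report_inventory=false, seal_disclosure=false, sign_memo=false, void_entry=false, withhold_invoice=false, withhold_prescription=true); no atom is both obligatory and forbidden, so the set is consistent.

Consistent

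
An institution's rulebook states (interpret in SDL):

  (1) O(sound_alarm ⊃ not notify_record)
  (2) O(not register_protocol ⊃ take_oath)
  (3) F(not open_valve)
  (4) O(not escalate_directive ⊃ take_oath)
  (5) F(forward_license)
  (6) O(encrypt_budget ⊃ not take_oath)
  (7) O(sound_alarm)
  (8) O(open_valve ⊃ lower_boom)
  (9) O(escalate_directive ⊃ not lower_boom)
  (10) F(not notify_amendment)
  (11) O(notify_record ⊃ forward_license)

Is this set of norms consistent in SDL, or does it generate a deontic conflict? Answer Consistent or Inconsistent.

Premise 11 is O(notify_record ⊃ forward_license), but O(notify_record) is not derivable from the premises, so it does not yield O(forward_license).
So O(forward_license) is not derivable, and the apparent clash with O(not forward_license) does not arise.
A world satisfying every obligation exists (e.g. encrypt_budget=false, escalate_directive=false, forward_license=false, lower_boom=true, notify_amendment=true, notify_record=false, open_valve=true, register_protocol=false, sound_alarm=true, take_oath=true); no atom is both obligatory and forbidden, so the set is consistent.

Consistent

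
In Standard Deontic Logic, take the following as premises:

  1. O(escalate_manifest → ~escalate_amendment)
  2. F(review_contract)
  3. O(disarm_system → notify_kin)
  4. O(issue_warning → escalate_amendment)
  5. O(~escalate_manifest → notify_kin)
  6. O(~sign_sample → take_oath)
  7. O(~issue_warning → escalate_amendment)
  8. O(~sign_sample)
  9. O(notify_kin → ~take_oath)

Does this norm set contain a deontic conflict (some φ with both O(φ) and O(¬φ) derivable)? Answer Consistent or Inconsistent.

Premises 7 and 4 cover both cases: O(~issue_warning → escalate_amendment) and O(issue_warning → escalate_amendment). Since ~issue_warning ∨ issue_warning is a tautology, O(escalate_amendment) follows.
The contrapositive of premise 1 (O(escalate_manifest → ~escalate_amendment)) is O(escalate_amendment → ~escalate_manifest), and O(escalate_amendment) is already established, so O(~escalate_manifest).
Applying K to premise 5 (O(~escalate_manifest → notify_kin)) and O(~escalate_manifest) yields O(notify_kin).
Applying K to premise 9 (O(notify_kin → ~take_oath)) and O(notify_kin) yields O(~take_oath).
Premise 6, O(~sign_sample → take_oath), contraposes to O(~take_oath → sign_sample); with O(~take_oath) we get O(sign_sample).
However, premise 8 gives O(~sign_sample).
We now have both O(sign_sample) and O(~sign_sample) — sign_sample is simultaneously obligatory and forbidden, violating the D-axiom.

Inconsistent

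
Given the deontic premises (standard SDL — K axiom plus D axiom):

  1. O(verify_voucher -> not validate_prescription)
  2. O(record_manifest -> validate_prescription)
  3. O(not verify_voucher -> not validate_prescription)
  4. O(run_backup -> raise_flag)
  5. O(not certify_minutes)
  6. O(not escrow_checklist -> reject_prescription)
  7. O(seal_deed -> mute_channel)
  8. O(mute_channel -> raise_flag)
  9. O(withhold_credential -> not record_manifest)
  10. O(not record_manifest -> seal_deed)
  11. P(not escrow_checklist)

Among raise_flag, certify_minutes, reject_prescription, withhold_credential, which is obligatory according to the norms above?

raise_flag

By case analysis on verify_voucher: premise 1 gives O(verify_voucher -> not validate_prescription) and premise 3 gives O(not verify_voucher -> not validate_prescription), so O(not validate_prescription) either way.
The contrapositive of premise 2 (O(record_manifest -> validate_prescription)) is O(not validate_prescription -> not record_manifest), and O(not validate_prescription) is already established, so O(not record_manifest).
Applying K to premise 10 (O(not record_manifest -> seal_deed)) and O(not record_manifest) yields O(seal_deed).
From O(seal_deed) and premise 7, O(seal_deed -> mute_channel), we obtain O(mute_channel).
Applying K to premise 8 (O(mute_channel -> raise_flag)) and O(mute_channel) yields O(raise_flag).
So O(raise_flag) holds — raise_flag is obligatory. None of the other listed options is made obligatory by any chain of premises.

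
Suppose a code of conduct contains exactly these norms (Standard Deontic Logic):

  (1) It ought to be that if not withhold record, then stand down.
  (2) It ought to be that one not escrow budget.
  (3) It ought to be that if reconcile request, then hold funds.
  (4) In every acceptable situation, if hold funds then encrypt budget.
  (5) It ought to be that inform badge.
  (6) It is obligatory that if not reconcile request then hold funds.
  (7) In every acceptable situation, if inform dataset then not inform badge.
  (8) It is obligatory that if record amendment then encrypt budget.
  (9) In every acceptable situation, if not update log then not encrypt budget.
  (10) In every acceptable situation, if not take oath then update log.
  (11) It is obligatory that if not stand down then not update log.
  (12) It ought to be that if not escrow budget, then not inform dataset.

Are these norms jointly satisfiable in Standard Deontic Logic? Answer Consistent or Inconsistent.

Premise 7 is O(inform_dataset → ¬inform_badge), but O(inform_dataset) is not derivable from the premises, so it does not yield O(¬inform_badge).
So O(¬inform_badge) is not derivable, and the apparent clash with O(inform_badge) does not arise.
A world satisfying every obligation exists (e.g. encrypt_budget=true, escrow_budget=false, hold_funds=true, inform_badge=true, inform_dataset=false, reconcile_request=false, record_amendment=false, stand_down=true, take_oath=false, update_log=true, withhold_record=false); no atom is both obligatory and forbidden, so the set is consistent.

Consistent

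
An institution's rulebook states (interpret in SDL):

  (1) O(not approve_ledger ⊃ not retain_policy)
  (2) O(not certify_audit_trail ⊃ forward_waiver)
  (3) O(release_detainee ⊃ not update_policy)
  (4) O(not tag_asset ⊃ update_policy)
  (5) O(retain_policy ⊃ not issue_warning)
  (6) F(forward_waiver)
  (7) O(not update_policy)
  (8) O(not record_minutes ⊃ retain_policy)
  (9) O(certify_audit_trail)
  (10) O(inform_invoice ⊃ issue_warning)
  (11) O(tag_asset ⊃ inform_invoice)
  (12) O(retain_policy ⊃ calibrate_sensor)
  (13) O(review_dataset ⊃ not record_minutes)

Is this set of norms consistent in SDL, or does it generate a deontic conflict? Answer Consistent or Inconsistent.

Consistent

Premise 2 is O(not certify_audit_trail ⊃ forward_waiver), but O(not certify_audit_trail) is not derivable from the premises, so it does not yield O(forward_waiver).
So O(forward_waiver) is not derivable, and the apparent clash with O(not forward_waiver) does not arise.
A world satisfying every obligation exists (e.g. approve_ledger=false, calibrate_sensor=false, certify_audit_trail=true, forward_waiver=false, inform_invoice=true, issue_warning=true, record_minutes=true, release_detainee=false, retain_policy=false, review_dataset=false, tag_asset=true, update_policy=false); no atom is both obligatory and forbidden, so the set is consistent.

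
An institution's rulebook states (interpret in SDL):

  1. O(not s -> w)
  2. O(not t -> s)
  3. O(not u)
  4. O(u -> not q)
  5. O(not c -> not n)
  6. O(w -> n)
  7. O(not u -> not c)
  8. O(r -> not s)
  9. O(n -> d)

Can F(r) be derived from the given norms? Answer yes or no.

Premise 3 states O(not u) outright.
Applying K to premise 7 (O(not u -> not c)) and O(not u) yields O(not c).
Applying K to premise 5 (O(not c -> not n)) and O(not c) yields O(not n).
Premise 6 is O(w -> n); contrapositively O(not n -> not w). Since O(not n) holds, K gives O(not w).
The contrapositive of premise 1 (O(not s -> w)) is O(not w -> s), and O(not w) is already established, so O(s).
Premise 8 is O(r -> not s); contrapositively O(s -> not r). Since O(s) holds, K gives O(not r).
Premises 2, 4, 9 do not contribute to this derivation.
So O(not r) holds, i.e. F(r). The claim follows.

Yes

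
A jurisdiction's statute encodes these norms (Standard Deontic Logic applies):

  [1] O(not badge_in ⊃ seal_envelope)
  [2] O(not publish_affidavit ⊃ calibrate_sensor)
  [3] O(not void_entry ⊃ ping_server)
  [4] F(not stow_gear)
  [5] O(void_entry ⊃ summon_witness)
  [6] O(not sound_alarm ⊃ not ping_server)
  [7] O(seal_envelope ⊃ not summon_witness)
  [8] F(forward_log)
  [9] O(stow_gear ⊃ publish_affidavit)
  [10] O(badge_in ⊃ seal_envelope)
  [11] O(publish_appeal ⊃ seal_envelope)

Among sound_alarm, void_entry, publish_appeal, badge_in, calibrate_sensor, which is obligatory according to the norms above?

Premises 1 and 10 cover both cases: O(not badge_in ⊃ seal_envelope) and O(badge_in ⊃ seal_envelope). Since not badge_in ∨ badge_in is a tautology, O(seal_envelope) follows.
Premise 7 is O(seal_envelope ⊃ not summon_witness); since O(seal_envelope), deontic closure gives O(not summon_witness).
The contrapositive of premise 5 (O(void_entry ⊃ summon_witness)) is O(not summon_witness ⊃ not void_entry), and O(not summon_witness) is already established, so O(not void_entry).
Applying K to premise 3 (O(not void_entry ⊃ ping_server)) and O(not void_entry) yields O(ping_server).
Premise 6, O(not sound_alarm ⊃ not ping_server), contraposes to O(ping_server ⊃ sound_alarm); with O(ping_server) we get O(sound_alarm).
So O(sound_alarm) holds — sound_alarm is obligatory. None of the other listed options is made obligatory by any chain of premises.

sound_alarm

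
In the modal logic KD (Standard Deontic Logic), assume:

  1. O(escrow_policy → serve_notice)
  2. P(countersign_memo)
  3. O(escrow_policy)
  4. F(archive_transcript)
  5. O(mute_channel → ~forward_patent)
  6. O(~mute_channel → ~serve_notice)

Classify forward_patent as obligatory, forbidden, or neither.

Premise 3 states O(escrow_policy) outright.
Applying K to premise 1 (O(escrow_policy → serve_notice)) and O(escrow_policy) yields O(serve_notice).
Premise 6, O(~mute_channel → ~serve_notice), contraposes to O(serve_notice → mute_channel); with O(serve_notice) we get O(mute_channel).
With premise 5, O(mute_channel → ~forward_patent), the K-axiom yields O(~forward_patent).
Premises 2, 4 do not contribute to this derivation.
Thus O(~forward_patent), which is F(forward_patent): forward_patent is forbidden.

Forbidden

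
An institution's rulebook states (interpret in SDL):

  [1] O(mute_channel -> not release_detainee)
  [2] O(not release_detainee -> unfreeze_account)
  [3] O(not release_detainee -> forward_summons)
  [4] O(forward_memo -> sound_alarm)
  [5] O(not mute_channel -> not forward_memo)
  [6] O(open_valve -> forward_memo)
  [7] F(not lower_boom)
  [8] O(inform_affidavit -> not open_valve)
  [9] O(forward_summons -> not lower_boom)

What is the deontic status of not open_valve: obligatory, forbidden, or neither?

Premise 7 is F(not lower_boom), i.e. O(lower_boom).
Premise 9, O(forward_summons -> not lower_boom), contraposes to O(lower_boom -> not forward_summons); with O(lower_boom) we get O(not forward_summons).
The contrapositive of premise 3 (O(not release_detainee -> forward_summons)) is O(not forward_summons -> release_detainee), and O(not forward_summons) is already established, so O(release_detainee).
Premise 1, O(mute_channel -> not release_detainee), contraposes to O(release_detainee -> not mute_channel); with O(release_detainee) we get O(not mute_channel).
From O(not mute_channel) and premise 5, O(not mute_channel -> not forward_memo), we obtain O(not forward_memo).
Premise 6, O(open_valve -> forward_memo), contraposes to O(not forward_memo -> not open_valve); with O(not forward_memo) we get O(not open_valve).
Premises 2, 4, 8 do not contribute to this derivation.
Hence not open_valve is obligatory.

Obligatory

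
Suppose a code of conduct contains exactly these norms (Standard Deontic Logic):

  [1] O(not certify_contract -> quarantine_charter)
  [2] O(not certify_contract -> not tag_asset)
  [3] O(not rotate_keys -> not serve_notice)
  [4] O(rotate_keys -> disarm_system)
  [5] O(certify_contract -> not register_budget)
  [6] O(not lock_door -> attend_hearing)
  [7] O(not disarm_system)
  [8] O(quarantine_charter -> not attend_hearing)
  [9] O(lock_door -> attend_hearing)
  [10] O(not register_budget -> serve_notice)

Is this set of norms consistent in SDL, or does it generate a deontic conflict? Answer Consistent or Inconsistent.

Premises 6 and 9 cover both cases: O(not lock_door -> attend_hearing) and O(lock_door -> attend_hearing). Since not lock_door ∨ lock_door is a tautology, O(attend_hearing) follows.
Premise 8 is O(quarantine_charter -> not attend_hearing); contrapositively O(attend_hearing -> not quarantine_charter). Since O(attend_hearing) holds, K gives O(not quarantine_charter).
The contrapositive of premise 1 (O(not certify_contract -> quarantine_charter)) is O(not quarantine_charter -> certify_contract), and O(not quarantine_charter) is already established, so O(certify_contract).
From O(certify_contract) and premise 5, O(certify_contract -> not register_budget), we obtain O(not register_budget).
Applying K to premise 10 (O(not register_budget -> serve_notice)) and O(not register_budget) yields O(serve_notice).
The contrapositive of premise 3 (O(not rotate_keys -> not serve_notice)) is O(serve_notice -> rotate_keys), and O(serve_notice) is already established, so O(rotate_keys).
With premise 4, O(rotate_keys -> disarm_system), the K-axiom yields O(disarm_system).
However, premise 7 gives O(not disarm_system).
We now have both O(disarm_system) and O(not disarm_system) — disarm_system is simultaneously obligatory and forbidden, violating the D-axiom.

Inconsistent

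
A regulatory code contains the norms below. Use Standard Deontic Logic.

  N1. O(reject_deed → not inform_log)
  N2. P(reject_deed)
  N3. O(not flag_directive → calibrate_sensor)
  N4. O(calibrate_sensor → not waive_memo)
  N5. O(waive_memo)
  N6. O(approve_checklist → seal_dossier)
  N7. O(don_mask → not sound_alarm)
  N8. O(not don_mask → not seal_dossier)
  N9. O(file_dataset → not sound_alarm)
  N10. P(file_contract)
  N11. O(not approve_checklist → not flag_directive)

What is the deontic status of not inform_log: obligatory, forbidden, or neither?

Neither

Premise 1 is O(reject_deed → not inform_log), but O(reject_deed) is not derivable from the premises (the permission P(reject_deed) asserts only not O(not reject_deed), not O(reject_deed)), so it does not yield O(not inform_log).
No premise or chain of K-axiom applications forces O(not inform_log), and none forces O(inform_log). So not inform_log is neither obligatory nor forbidden under these norms.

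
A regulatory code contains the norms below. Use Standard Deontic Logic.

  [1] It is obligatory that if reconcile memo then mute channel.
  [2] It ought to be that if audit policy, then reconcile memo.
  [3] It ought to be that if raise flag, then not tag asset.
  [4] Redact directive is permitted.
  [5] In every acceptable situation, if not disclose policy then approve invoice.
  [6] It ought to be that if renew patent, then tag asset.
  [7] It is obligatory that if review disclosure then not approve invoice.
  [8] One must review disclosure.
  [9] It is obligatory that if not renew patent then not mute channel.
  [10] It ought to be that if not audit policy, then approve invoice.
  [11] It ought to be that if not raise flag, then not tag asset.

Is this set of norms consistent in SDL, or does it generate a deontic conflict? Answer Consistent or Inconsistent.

Premises 11 and 3 are O(¬raise_flag → ¬tag_asset) and O(raise_flag → ¬tag_asset); every ideal world satisfies ¬raise_flag or raise_flag, so in either case ¬tag_asset holds — hence O(¬tag_asset).
The contrapositive of premise 6 (O(renew_patent → tag_asset)) is O(¬tag_asset → ¬renew_patent), and O(¬tag_asset) is already established, so O(¬renew_patent).
From O(¬renew_patent) and premise 9, O(¬renew_patent → ¬mute_channel), we obtain O(¬mute_channel).
The contrapositive of premise 1 (O(reconcile_memo → mute_channel)) is O(¬mute_channel → ¬reconcile_memo), and O(¬mute_channel) is already established, so O(¬reconcile_memo).
Premise 2, O(audit_policy → reconcile_memo), contraposes to O(¬reconcile_memo → ¬audit_policy); with O(¬reconcile_memo) we get O(¬audit_policy).
With premise 10, O(¬audit_policy → approve_invoice), the K-axiom yields O(approve_invoice).
Premise 7 is O(review_disclosure → ¬approve_invoice); contrapositively O(approve_invoice → ¬review_disclosure). Since O(approve_invoice) holds, K gives O(¬review_disclosure).
However, premise 8 gives O(review_disclosure).
We now have both O(¬review_disclosure) and O(review_disclosure) — review_disclosure is simultaneously obligatory and forbidden, violating the D-axiom.

Inconsistent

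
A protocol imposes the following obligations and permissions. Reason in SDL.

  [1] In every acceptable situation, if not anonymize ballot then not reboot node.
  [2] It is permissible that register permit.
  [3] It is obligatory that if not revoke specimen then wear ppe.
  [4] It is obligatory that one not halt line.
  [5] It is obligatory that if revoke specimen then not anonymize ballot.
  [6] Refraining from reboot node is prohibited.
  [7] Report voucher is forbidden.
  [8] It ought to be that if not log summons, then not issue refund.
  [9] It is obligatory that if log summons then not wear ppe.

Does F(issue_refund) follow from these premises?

Yes

F(¬reboot_node) at premise 6 means O(reboot_node).
Premise 1, O(¬anonymize_ballot → ¬reboot_node), contraposes to O(reboot_node → anonymize_ballot); with O(reboot_node) we get O(anonymize_ballot).
Premise 5 is O(revoke_specimen → ¬anonymize_ballot); contrapositively O(anonymize_ballot → ¬revoke_specimen). Since O(anonymize_ballot) holds, K gives O(¬revoke_specimen).
Applying K to premise 3 (O(¬revoke_specimen → wear_ppe)) and O(¬revoke_specimen) yields O(wear_ppe).
Premise 9 is O(log_summons → ¬wear_ppe); contrapositively O(wear_ppe → ¬log_summons). Since O(wear_ppe) holds, K gives O(¬log_summons).
Applying K to premise 8 (O(¬log_summons → ¬issue_refund)) and O(¬log_summons) yields O(¬issue_refund).
Premises 2, 4, 7 do not contribute to this derivation.
So O(¬issue_refund) holds, i.e. F(issue_refund). The claim follows.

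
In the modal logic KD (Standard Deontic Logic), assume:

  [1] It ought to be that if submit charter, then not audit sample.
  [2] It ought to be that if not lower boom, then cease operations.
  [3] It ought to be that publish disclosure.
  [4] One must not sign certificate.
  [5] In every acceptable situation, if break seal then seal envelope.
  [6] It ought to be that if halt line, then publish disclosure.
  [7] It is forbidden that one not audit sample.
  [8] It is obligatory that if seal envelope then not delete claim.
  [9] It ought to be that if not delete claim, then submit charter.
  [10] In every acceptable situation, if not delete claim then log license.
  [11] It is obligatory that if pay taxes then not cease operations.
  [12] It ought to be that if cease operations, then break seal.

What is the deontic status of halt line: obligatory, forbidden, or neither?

Premise 6 is O(halt_line → publish_disclosure); even if O(publish_disclosure) held, inferring O(halt_line) would be affirming the consequent — invalid.
No premise or chain of K-axiom applications forces O(halt_line), and none forces O(¬halt_line). So halt_line is neither obligatory nor forbidden under these norms.

Neither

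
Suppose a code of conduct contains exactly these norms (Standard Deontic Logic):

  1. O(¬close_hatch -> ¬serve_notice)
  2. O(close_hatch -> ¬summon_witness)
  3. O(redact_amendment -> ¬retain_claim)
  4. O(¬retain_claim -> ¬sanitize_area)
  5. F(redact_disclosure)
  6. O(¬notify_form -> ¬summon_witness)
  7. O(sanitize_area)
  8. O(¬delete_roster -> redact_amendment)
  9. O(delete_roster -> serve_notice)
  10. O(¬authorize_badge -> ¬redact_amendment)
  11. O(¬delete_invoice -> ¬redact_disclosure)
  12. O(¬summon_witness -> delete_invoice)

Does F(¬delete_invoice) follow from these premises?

Premise 7 states O(sanitize_area) outright.
The contrapositive of premise 4 (O(¬retain_claim -> ¬sanitize_area)) is O(sanitize_area -> retain_claim), and O(sanitize_area) is already established, so O(retain_claim).
Premise 3, O(redact_amendment -> ¬retain_claim), contraposes to O(retain_claim -> ¬redact_amendment); with O(retain_claim) we get O(¬redact_amendment).
Premise 8 is O(¬delete_roster -> redact_amendment); contrapositively O(¬redact_amendment -> delete_roster). Since O(¬redact_amendment) holds, K gives O(delete_roster).
Applying K to premise 9 (O(delete_roster -> serve_notice)) and O(delete_roster) yields O(serve_notice).
Premise 1 is O(¬close_hatch -> ¬serve_notice); contrapositively O(serve_notice -> close_hatch). Since O(serve_notice) holds, K gives O(close_hatch).
With premise 2, O(close_hatch -> ¬summon_witness), the K-axiom yields O(¬summon_witness).
With premise 12, O(¬summon_witness -> delete_invoice), the K-axiom yields O(delete_invoice).
Premises 5, 6, 10, 11 do not contribute to this derivation.
So O(delete_invoice) holds, i.e. F(¬delete_invoice). The claim follows.

Yes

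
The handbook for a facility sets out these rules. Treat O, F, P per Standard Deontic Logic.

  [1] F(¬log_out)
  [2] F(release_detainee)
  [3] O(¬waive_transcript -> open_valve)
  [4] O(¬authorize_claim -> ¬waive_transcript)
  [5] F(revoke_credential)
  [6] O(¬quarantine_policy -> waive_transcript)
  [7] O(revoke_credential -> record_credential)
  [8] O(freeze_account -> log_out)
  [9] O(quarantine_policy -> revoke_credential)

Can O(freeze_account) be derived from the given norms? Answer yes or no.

No

Premise 8 is O(freeze_account -> log_out); even if O(log_out) held, inferring O(freeze_account) would be affirming the consequent — invalid.
No other premise forces O(freeze_account). An ideal world satisfying every premise can still have freeze_account false, so O(freeze_account) is not derivable.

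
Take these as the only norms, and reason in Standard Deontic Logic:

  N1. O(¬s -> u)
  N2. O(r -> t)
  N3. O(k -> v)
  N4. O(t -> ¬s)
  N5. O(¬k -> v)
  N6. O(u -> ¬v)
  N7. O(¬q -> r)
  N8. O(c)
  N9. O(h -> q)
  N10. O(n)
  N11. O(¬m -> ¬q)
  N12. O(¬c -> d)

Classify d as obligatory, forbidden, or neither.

Premise 12 is O(¬c -> d), but O(¬c) is not derivable from the premises, so it does not yield O(d).
No premise or chain of K-axiom applications forces O(d), and none forces O(¬d). So d is neither obligatory nor forbidden under these norms.

Neither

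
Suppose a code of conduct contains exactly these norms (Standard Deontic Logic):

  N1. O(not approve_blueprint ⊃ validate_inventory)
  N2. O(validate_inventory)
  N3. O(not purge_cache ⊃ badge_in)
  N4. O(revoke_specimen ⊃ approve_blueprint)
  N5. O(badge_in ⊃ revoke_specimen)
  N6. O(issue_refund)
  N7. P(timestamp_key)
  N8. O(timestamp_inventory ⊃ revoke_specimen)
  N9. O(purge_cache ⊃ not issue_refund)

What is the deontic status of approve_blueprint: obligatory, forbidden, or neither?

Obligatory

Premise 6 states O(issue_refund) outright.
Premise 9 is O(purge_cache ⊃ not issue_refund); contrapositively O(issue_refund ⊃ not purge_cache). Since O(issue_refund) holds, K gives O(not purge_cache).
Premise 3 is O(not purge_cache ⊃ badge_in); since O(not purge_cache), deontic closure gives O(badge_in).
Applying K to premise 5 (O(badge_in ⊃ revoke_specimen)) and O(badge_in) yields O(revoke_specimen).
From O(revoke_specimen) and premise 4, O(revoke_specimen ⊃ approve_blueprint), we obtain O(approve_blueprint).
Premises 1, 2, 7, 8 do not contribute to this derivation.
Hence approve_blueprint is obligatory.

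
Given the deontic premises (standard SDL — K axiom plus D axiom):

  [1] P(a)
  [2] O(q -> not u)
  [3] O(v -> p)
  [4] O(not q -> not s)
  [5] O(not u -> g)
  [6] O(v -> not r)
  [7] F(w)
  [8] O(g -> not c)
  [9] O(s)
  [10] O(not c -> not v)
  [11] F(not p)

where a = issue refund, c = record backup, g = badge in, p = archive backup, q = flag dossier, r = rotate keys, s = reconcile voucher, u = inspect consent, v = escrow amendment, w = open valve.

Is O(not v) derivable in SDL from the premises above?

Yes

Premise 9 states O(s) outright.
Premise 4, O(not q -> not s), contraposes to O(s -> q); with O(s) we get O(q).
Applying K to premise 2 (O(q -> not u)) and O(q) yields O(not u).
From O(not u) and premise 5, O(not u -> g), we obtain O(g).
Premise 8 is O(g -> not c); since O(g), deontic closure gives O(not c).
Premise 10 is O(not c -> not v); since O(not c), deontic closure gives O(not v).
Premises 1, 3, 6, 7, 11 do not contribute to this derivation.
So O(not v) follows.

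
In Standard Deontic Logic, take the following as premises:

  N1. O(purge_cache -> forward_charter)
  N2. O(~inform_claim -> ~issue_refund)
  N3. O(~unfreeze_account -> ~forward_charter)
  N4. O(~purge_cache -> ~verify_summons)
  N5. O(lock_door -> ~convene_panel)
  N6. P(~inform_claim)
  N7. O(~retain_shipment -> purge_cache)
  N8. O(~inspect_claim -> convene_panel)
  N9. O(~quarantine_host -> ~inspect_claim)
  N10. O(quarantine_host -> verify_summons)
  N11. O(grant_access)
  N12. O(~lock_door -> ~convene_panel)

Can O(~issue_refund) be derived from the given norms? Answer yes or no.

Premise 2 is O(~inform_claim -> ~issue_refund), but O(~inform_claim) is not derivable from the premises (the permission P(~inform_claim) asserts only ~O(inform_claim), not O(~inform_claim)), so it does not yield O(~issue_refund).
No other premise forces O(~issue_refund). An ideal world satisfying every premise can still have ~issue_refund false, so O(~issue_refund) is not derivable.

No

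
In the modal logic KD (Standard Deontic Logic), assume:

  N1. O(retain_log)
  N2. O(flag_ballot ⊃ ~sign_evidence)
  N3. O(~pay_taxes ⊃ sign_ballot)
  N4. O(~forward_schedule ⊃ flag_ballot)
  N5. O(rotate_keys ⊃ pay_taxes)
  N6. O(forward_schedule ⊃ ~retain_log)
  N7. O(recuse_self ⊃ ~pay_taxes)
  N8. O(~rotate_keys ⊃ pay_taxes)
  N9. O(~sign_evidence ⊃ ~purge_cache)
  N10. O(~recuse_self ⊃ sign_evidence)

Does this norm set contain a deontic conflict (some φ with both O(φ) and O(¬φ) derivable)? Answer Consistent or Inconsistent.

Inconsistent

By case analysis on rotate_keys: premise 5 gives O(rotate_keys ⊃ pay_taxes) and premise 8 gives O(~rotate_keys ⊃ pay_taxes), so O(pay_taxes) either way.
The contrapositive of premise 7 (O(recuse_self ⊃ ~pay_taxes)) is O(pay_taxes ⊃ ~recuse_self), and O(pay_taxes) is already established, so O(~recuse_self).
From O(~recuse_self) and premise 10, O(~recuse_self ⊃ sign_evidence), we obtain O(sign_evidence).
Premise 2, O(flag_ballot ⊃ ~sign_evidence), contraposes to O(sign_evidence ⊃ ~flag_ballot); with O(sign_evidence) we get O(~flag_ballot).
Premise 4, O(~forward_schedule ⊃ flag_ballot), contraposes to O(~flag_ballot ⊃ forward_schedule); with O(~flag_ballot) we get O(forward_schedule).
Applying K to premise 6 (O(forward_schedule ⊃ ~retain_log)) and O(forward_schedule) yields O(~retain_log).
But premise 1 directly asserts O(retain_log).
We now have both O(~retain_log) and O(retain_log) — retain_log is simultaneously obligatory and forbidden, violating the D-axiom.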